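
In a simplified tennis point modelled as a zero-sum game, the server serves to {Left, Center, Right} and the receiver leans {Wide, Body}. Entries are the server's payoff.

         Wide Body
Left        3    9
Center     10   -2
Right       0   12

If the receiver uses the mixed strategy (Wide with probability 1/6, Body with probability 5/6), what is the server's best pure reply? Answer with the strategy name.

Right

Expected payoff of Left: (1/6)·3 + (5/6)·9 = 8.
Expected payoff of Center: (1/6)·10 + (5/6)·(-2) = 0.
Expected payoff of Right: (1/6)·0 + (5/6)·12 = 10.
The largest is 10, so the server's best response is Right.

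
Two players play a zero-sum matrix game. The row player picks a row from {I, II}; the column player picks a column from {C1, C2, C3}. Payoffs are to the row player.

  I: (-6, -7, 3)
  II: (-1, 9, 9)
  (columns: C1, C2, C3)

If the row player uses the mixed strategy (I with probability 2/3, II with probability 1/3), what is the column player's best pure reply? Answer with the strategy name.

C1

If the column player plays C1, the row player's expected payoff is (2/3)·(-6) + (1/3)·(-1) = -13/3.
If the column player plays C2, the row player's expected payoff is (2/3)·(-7) + (1/3)·9 = -5/3.
If the column player plays C3, the row player's expected payoff is (2/3)·3 + (1/3)·9 = 5.
The column player minimizes the row player's payoff; the smallest is -13/3, so the best response is C1.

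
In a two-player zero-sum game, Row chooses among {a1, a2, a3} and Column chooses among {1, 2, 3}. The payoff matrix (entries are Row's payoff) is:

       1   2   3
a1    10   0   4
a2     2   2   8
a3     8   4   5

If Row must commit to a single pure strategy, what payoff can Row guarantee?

Row minima: a1 → 0, a2 → 2, a3 → 4.
The best of these is 4.

4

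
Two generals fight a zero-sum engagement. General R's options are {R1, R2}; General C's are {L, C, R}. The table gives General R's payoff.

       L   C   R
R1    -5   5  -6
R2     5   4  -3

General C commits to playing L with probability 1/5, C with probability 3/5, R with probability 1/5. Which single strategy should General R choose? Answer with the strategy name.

Expected payoff of R1: (1/5)·(-5) + (3/5)·5 + (1/5)·(-6) = 4/5.
Expected payoff of R2: (1/5)·5 + (3/5)·4 + (1/5)·(-3) = 14/5.
The largest is 14/5, so General R's best response is R2.

R2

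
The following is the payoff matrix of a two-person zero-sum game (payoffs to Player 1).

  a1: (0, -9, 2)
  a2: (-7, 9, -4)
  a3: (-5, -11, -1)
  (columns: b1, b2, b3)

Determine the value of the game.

Row minima: a1 → -9, a2 → -7, a3 → -11; maximin = -7.
Column maxima: b1 → 0, b2 → 9, b3 → 2; minimax = 0.
-7 ≠ 0, so there is no saddle point; optimal play is mixed.
a3 is strictly dominated by a1, so Player 1 never plays it.
b3 is strictly dominated by b1 (it gives Player 1 strictly more in every row), so Player 2 never plays it.
On the remaining 2×2 (a1, a2 vs b1, b2):
Let Player 1 play a1 with probability p. Expected payoff against b1: 0p + (-7)(1−p) = 7p − 7; against b2: (-9)p + 9(1−p) = −18p + 9.
Setting these equal: 7p − 7 = −18p + 9 ⇒ 25p = 16 ⇒ p = 16/25, and the value is (7)·(16/25) − 7 = -63/25.
For Player 2: with q = P(b1), equating a1's and a2's payoffs gives 9q − 9 = −16q + 9 ⇒ q = 18/25.

-63/25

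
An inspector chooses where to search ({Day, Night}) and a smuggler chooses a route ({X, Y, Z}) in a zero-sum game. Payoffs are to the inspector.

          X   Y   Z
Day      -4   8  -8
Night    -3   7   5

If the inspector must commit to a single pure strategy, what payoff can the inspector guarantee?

-3

Row minima: Day → -8, Night → -3.
The best of these is -3.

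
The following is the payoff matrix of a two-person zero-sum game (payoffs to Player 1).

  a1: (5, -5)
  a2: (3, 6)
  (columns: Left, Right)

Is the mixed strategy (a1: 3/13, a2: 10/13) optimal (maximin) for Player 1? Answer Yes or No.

Against Left this mix gives (3/13)·5 + (10/13)·3 = 45/13.
Against Right this mix gives (3/13)·(-5) + (10/13)·6 = 45/13.
All of Player 2's active replies (Left, Right) yield 45/13, and no column does worse for Player 1. The mix makes Player 2 indifferent and guarantees 45/13, so it is optimal.

Yes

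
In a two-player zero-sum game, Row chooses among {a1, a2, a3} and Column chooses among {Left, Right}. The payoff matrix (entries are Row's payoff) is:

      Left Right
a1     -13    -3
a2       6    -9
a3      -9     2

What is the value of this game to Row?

Row minima: a1 → -13, a2 → -9, a3 → -9; maximin = -9.
Column maxima: Left → 6, Right → 2; minimax = 2.
-9 ≠ 2, so there is no saddle point; optimal play is mixed.
a1 is strictly dominated by a3, so Row never plays it.
On the remaining 2×2 (a2, a3 vs Left, Right):
Let Row play a2 with probability p. Expected payoff against Left: 6p + (-9)(1−p) = 15p − 9; against Right: (-9)p + 2(1−p) = −11p + 2.
Setting these equal: 15p − 9 = −11p + 2 ⇒ 26p = 11 ⇒ p = 11/26, and the value is (15)·(11/26) − 9 = -69/26.
For Column: with q = P(Left), equating a2's and a3's payoffs gives 15q − 9 = −11q + 2 ⇒ q = 11/26.

-69/26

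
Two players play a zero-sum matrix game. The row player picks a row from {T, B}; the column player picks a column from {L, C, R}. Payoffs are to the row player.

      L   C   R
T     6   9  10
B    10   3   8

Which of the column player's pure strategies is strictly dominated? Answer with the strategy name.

R

C holds the row player's payoff strictly below R in every row: 9 < 10, 3 < 8.
So R is strictly dominated for the column player.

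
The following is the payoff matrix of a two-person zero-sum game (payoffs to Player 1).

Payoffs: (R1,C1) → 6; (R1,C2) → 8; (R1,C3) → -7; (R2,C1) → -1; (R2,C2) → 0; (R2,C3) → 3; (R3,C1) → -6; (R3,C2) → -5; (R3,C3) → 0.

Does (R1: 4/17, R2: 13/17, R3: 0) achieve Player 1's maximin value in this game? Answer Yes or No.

Yes

Against C1 this mix gives (4/17)·6 + (13/17)·(-1) = 11/17.
Against C2 this mix gives (4/17)·8 + (13/17)·0 = 32/17.
Against C3 this mix gives (4/17)·(-7) + (13/17)·3 = 11/17.
All of Player 2's active replies (C1, C3) yield 11/17, and no column does worse for Player 1. The mix makes Player 2 indifferent and guarantees 11/17, so it is optimal.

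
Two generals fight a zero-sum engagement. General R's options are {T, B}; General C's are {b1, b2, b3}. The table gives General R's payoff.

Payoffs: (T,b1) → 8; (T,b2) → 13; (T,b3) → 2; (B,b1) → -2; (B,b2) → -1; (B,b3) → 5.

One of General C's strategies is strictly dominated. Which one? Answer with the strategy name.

b1 holds General R's payoff strictly below b2 in every row: 8 < 13, -2 < -1.
So b2 is strictly dominated for General C.

b2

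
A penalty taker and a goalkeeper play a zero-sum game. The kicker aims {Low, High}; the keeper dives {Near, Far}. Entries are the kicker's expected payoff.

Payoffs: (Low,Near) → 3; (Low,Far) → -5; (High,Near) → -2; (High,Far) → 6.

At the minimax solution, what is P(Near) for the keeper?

Row minima: Low → -5, High → -2; maximin = -2.
Column maxima: Near → 3, Far → 6; minimax = 3.
-2 ≠ 3, so there is no saddle point; optimal play is mixed.
Let the kicker play Low with probability p. Expected payoff against Near: 3p + (-2)(1−p) = 5p − 2; against Far: (-5)p + 6(1−p) = −11p + 6.
Setting these equal: 5p − 2 = −11p + 6 ⇒ 16p = 8 ⇒ p = 1/2, and the value is (5)·(1/2) − 2 = 1/2.
For the keeper: with q = P(Near), equating Low's and High's payoffs gives 8q − 5 = −8q + 6 ⇒ q = 11/16.

11/16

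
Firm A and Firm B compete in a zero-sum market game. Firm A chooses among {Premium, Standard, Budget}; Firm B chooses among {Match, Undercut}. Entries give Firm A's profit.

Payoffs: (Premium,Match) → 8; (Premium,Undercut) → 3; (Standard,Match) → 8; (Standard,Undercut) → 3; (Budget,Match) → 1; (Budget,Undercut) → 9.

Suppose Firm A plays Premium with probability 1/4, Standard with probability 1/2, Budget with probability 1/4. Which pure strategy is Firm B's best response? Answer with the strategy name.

If Firm B plays Match, Firm A's expected payoff is (1/4)·8 + (1/2)·8 + (1/4)·1 = 25/4.
If Firm B plays Undercut, Firm A's expected payoff is (1/4)·3 + (1/2)·3 + (1/4)·9 = 9/2.
Firm B minimizes Firm A's payoff; the smallest is 9/2, so the best response is Undercut.

Undercut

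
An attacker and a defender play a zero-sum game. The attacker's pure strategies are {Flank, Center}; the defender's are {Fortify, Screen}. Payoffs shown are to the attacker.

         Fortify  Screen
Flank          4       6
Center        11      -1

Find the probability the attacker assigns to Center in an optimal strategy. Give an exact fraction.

1/7

Row minima: Flank → 4, Center → -1; maximin = 4.
Column maxima: Fortify → 11, Screen → 6; minimax = 6.
4 ≠ 6, so there is no saddle point; optimal play is mixed.
Let the attacker play Flank with probability p. Expected payoff against Fortify: 4p + 11(1−p) = −7p + 11; against Screen: 6p + (-1)(1−p) = 7p − 1.
Setting these equal: −7p + 11 = 7p − 1 ⇒ −14p = -12 ⇒ p = 6/7, and the value is (-7)·(6/7) + 11 = 5.
For the defender: with q = P(Fortify), equating Flank's and Center's payoffs gives −2q + 6 = 12q − 1 ⇒ q = 1/2.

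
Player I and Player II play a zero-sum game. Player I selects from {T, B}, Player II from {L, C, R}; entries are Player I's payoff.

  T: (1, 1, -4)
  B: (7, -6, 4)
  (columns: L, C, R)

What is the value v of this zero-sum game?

Row minima: T → -4, B → -6; maximin = -4.
Column maxima: L → 7, C → 1, R → 4; minimax = 1.
-4 ≠ 1, so there is no saddle point; optimal play is mixed.
L is strictly dominated by R (it gives Player I strictly more in every row), so Player II never plays it.
On the remaining 2×2 (T, B vs C, R):
Let Player I play T with probability p. Expected payoff against C: 1p + (-6)(1−p) = 7p − 6; against R: (-4)p + 4(1−p) = −8p + 4.
Setting these equal: 7p − 6 = −8p + 4 ⇒ 15p = 10 ⇒ p = 2/3, and the value is (7)·(2/3) − 6 = -4/3.
For Player II: with q = P(C), equating T's and B's payoffs gives 5q − 4 = −10q + 4 ⇒ q = 8/15.

-4/3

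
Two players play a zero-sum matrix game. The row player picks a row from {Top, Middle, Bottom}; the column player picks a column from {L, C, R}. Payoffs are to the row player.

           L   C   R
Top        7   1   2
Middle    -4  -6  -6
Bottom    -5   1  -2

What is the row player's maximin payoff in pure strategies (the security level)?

1

Row minima: Top → 1, Middle → -6, Bottom → -5.
The best of these is 1.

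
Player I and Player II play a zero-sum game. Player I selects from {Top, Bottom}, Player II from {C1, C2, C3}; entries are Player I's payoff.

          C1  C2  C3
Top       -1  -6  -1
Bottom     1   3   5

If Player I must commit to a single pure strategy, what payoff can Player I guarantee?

1

Row minima: Top → -6, Bottom → 1.
The best of these is 1.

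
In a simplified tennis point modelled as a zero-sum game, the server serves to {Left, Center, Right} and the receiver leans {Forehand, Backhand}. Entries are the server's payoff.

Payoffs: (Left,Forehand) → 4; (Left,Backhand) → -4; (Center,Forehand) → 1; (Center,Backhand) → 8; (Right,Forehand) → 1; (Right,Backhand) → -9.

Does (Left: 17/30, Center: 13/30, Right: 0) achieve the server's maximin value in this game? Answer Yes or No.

Against Forehand this mix gives (17/30)·4 + (13/30)·1 = 27/10.
Against Backhand this mix gives (17/30)·(-4) + (13/30)·8 = 6/5.
The receiver will play Backhand, holding the server to 6/5. Shifting weight toward the row that does better against Backhand would raise this floor (the equalizing mix achieves 12/5 against both Backhand and Forehand), so the proposed strategy is not optimal.

No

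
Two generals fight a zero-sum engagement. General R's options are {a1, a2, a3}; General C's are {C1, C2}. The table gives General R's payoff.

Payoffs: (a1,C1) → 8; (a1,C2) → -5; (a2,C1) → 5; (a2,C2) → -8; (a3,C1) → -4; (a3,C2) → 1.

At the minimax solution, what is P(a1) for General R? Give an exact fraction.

Row minima: a1 → -5, a2 → -8, a3 → -4; maximin = -4.
Column maxima: C1 → 8, C2 → 1; minimax = 1.
-4 ≠ 1, so there is no saddle point; optimal play is mixed.
a2 is strictly dominated by a1, so General R never plays it.
On the remaining 2×2 (a1, a3 vs C1, C2):
Let General R play a1 with probability p. Expected payoff against C1: 8p + (-4)(1−p) = 12p − 4; against C2: (-5)p + 1(1−p) = −6p + 1.
Setting these equal: 12p − 4 = −6p + 1 ⇒ 18p = 5 ⇒ p = 5/18, and the value is (12)·(5/18) − 4 = -2/3.
For General C: with q = P(C1), equating a1's and a3's payoffs gives 13q − 5 = −5q + 1 ⇒ q = 1/3.

5/18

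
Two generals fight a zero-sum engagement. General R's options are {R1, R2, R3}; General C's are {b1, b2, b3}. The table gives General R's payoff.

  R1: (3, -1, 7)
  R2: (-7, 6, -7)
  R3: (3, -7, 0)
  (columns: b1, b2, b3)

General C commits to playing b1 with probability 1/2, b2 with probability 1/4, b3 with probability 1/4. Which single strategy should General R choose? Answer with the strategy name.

Expected payoff of R1: (1/2)·3 + (1/4)·(-1) + (1/4)·7 = 3.
Expected payoff of R2: (1/2)·(-7) + (1/4)·6 + (1/4)·(-7) = -15/4.
Expected payoff of R3: (1/2)·3 + (1/4)·(-7) + (1/4)·0 = -1/4.
The largest is 3, so General R's best response is R1.

R1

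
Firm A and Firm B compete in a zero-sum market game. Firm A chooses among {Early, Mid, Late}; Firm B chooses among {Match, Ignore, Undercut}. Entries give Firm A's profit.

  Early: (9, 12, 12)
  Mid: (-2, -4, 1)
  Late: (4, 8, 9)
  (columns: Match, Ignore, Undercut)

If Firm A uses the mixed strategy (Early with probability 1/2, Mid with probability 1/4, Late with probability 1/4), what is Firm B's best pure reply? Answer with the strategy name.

If Firm B plays Match, Firm A's expected payoff is (1/2)·9 + (1/4)·(-2) + (1/4)·4 = 5.
If Firm B plays Ignore, Firm A's expected payoff is (1/2)·12 + (1/4)·(-4) + (1/4)·8 = 7.
If Firm B plays Undercut, Firm A's expected payoff is (1/2)·12 + (1/4)·1 + (1/4)·9 = 17/2.
Firm B minimizes Firm A's payoff; the smallest is 5, so the best response is Match.

Match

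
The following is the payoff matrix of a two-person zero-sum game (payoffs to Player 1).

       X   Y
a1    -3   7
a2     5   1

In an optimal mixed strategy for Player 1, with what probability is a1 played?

2/7

Row minima: a1 → -3, a2 → 1; maximin = 1.
Column maxima: X → 5, Y → 7; minimax = 5.
1 ≠ 5, so there is no saddle point; optimal play is mixed.
Let Player 1 play a1 with probability p. Expected payoff against X: (-3)p + 5(1−p) = −8p + 5; against Y: 7p + 1(1−p) = 6p + 1.
Setting these equal: −8p + 5 = 6p + 1 ⇒ −14p = -4 ⇒ p = 2/7, and the value is (-8)·(2/7) + 5 = 19/7.
For Player 2: with q = P(X), equating a1's and a2's payoffs gives −10q + 7 = 4q + 1 ⇒ q = 3/7.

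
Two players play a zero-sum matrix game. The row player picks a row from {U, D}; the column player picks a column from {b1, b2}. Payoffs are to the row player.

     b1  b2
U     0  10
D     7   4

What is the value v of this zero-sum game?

70/13

Row minima: U → 0, D → 4; maximin = 4.
Column maxima: b1 → 7, b2 → 10; minimax = 7.
4 ≠ 7, so there is no saddle point; optimal play is mixed.
Let the row player play U with probability p. Expected payoff against b1: 0p + 7(1−p) = −7p + 7; against b2: 10p + 4(1−p) = 6p + 4.
Setting these equal: −7p + 7 = 6p + 4 ⇒ −13p = -3 ⇒ p = 3/13, and the value is (-7)·(3/13) + 7 = 70/13.
For the column player: with q = P(b1), equating U's and D's payoffs gives −10q + 10 = 3q + 4 ⇒ q = 6/13.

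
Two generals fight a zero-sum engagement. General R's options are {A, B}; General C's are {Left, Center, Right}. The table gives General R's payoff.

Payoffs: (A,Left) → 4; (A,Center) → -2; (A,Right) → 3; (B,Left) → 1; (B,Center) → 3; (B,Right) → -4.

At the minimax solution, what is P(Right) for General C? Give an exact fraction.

5/12

Row minima: A → -2, B → -4; maximin = -2.
Column maxima: Left → 4, Center → 3, Right → 3; minimax = 3.
-2 ≠ 3, so there is no saddle point; optimal play is mixed.
Left is strictly dominated by Right (it gives General R strictly more in every row), so General C never plays it.
On the remaining 2×2 (A, B vs Center, Right):
Let General R play A with probability p. Expected payoff against Center: (-2)p + 3(1−p) = −5p + 3; against Right: 3p + (-4)(1−p) = 7p − 4.
Setting these equal: −5p + 3 = 7p − 4 ⇒ −12p = -7 ⇒ p = 7/12, and the value is (-5)·(7/12) + 3 = 1/12.
For General C: with q = P(Center), equating A's and B's payoffs gives −5q + 3 = 7q − 4 ⇒ q = 7/12.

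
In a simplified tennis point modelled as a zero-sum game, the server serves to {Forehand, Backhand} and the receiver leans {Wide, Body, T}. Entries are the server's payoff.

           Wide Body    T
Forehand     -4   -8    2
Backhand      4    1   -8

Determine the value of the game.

Row minima: Forehand → -8, Backhand → -8; maximin = -8.
Column maxima: Wide → 4, Body → 1, T → 2; minimax = 1.
-8 ≠ 1, so there is no saddle point; optimal play is mixed.
Wide is strictly dominated by Body (it gives the server strictly more in every row), so the receiver never plays it.
On the remaining 2×2 (Forehand, Backhand vs Body, T):
Let the server play Forehand with probability p. Expected payoff against Body: (-8)p + 1(1−p) = −9p + 1; against T: 2p + (-8)(1−p) = 10p − 8.
Setting these equal: −9p + 1 = 10p − 8 ⇒ −19p = -9 ⇒ p = 9/19, and the value is (-9)·(9/19) + 1 = -62/19.
For the receiver: with q = P(Body), equating Forehand's and Backhand's payoffs gives −10q + 2 = 9q − 8 ⇒ q = 10/19.

-62/19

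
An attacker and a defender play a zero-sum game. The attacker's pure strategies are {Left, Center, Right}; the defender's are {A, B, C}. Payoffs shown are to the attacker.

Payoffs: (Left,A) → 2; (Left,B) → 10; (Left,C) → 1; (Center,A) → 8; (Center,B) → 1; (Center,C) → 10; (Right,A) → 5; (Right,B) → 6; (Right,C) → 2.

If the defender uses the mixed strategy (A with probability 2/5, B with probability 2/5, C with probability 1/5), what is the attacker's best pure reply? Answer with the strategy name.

Expected payoff of Left: (2/5)·2 + (2/5)·10 + (1/5)·1 = 5.
Expected payoff of Center: (2/5)·8 + (2/5)·1 + (1/5)·10 = 28/5.
Expected payoff of Right: (2/5)·5 + (2/5)·6 + (1/5)·2 = 24/5.
The largest is 28/5, so the attacker's best response is Center.

Center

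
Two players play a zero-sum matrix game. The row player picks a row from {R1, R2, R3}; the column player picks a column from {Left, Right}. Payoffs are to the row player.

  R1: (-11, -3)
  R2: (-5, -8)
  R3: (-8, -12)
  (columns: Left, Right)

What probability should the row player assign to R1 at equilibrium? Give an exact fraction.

3/11

Row minima: R1 → -11, R2 → -8, R3 → -12; maximin = -8.
Column maxima: Left → -5, Right → -3; minimax = -5.
-8 ≠ -5, so there is no saddle point; optimal play is mixed.
R3 is strictly dominated by R2, so the row player never plays it.
On the remaining 2×2 (R1, R2 vs Left, Right):
Let the row player play R1 with probability p. Expected payoff against Left: (-11)p + (-5)(1−p) = −6p − 5; against Right: (-3)p + (-8)(1−p) = 5p − 8.
Setting these equal: −6p − 5 = 5p − 8 ⇒ −11p = -3 ⇒ p = 3/11, and the value is (-6)·(3/11) − 5 = -73/11.
For the column player: with q = P(Left), equating R1's and R2's payoffs gives −8q − 3 = 3q − 8 ⇒ q = 5/11.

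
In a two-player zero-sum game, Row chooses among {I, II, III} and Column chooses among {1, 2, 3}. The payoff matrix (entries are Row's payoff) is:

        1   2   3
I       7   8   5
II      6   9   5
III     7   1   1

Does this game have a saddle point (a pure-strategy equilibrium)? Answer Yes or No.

Yes

Row minima: I → 5, II → 5, III → 1; maximin = 5.
Column maxima: 1 → 7, 2 → 9, 3 → 5; minimax = 5.
maximin = minimax = 5, so a saddle point exists.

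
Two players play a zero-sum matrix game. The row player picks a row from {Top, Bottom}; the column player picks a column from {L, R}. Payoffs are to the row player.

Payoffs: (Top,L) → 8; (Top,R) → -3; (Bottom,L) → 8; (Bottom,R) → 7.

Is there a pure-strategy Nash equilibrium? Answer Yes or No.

Yes

Row minima: Top → -3, Bottom → 7; maximin = 7.
Column maxima: L → 8, R → 7; minimax = 7.
maximin = minimax = 7, so a saddle point exists.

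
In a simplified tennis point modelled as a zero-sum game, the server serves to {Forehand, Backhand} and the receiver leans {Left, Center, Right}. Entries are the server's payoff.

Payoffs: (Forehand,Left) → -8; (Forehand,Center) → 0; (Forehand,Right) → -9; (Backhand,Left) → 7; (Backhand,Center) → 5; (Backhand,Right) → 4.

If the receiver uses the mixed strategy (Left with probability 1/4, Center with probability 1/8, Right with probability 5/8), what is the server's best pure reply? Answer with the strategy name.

Backhand

Expected payoff of Forehand: (1/4)·(-8) + (1/8)·0 + (5/8)·(-9) = -61/8.
Expected payoff of Backhand: (1/4)·7 + (1/8)·5 + (5/8)·4 = 39/8.
The largest is 39/8, so the server's best response is Backhand.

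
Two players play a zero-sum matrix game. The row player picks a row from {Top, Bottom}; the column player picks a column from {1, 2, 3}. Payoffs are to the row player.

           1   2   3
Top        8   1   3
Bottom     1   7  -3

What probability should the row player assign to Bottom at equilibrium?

Row minima: Top → 1, Bottom → -3; maximin = 1.
Column maxima: 1 → 8, 2 → 7, 3 → 3; minimax = 3.
1 ≠ 3, so there is no saddle point; optimal play is mixed.
1 is strictly dominated by 3 (it gives the row player strictly more in every row), so the column player never plays it.
On the remaining 2×2 (Top, Bottom vs 2, 3):
Let the row player play Top with probability p. Expected payoff against 2: 1p + 7(1−p) = −6p + 7; against 3: 3p + (-3)(1−p) = 6p − 3.
Setting these equal: −6p + 7 = 6p − 3 ⇒ −12p = -10 ⇒ p = 5/6, and the value is (-6)·(5/6) + 7 = 2.
For the column player: with q = P(2), equating Top's and Bottom's payoffs gives −2q + 3 = 10q − 3 ⇒ q = 1/2.

1/6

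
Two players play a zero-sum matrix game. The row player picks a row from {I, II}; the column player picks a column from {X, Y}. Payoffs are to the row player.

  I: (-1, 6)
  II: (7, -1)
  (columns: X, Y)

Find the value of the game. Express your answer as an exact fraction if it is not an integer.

41/15

Row minima: I → -1, II → -1; maximin = -1.
Column maxima: X → 7, Y → 6; minimax = 6.
-1 ≠ 6, so there is no saddle point; optimal play is mixed.
Let the row player play I with probability p. Expected payoff against X: (-1)p + 7(1−p) = −8p + 7; against Y: 6p + (-1)(1−p) = 7p − 1.
Setting these equal: −8p + 7 = 7p − 1 ⇒ −15p = -8 ⇒ p = 8/15, and the value is (-8)·(8/15) + 7 = 41/15.
For the column player: with q = P(X), equating I's and II's payoffs gives −7q + 6 = 8q − 1 ⇒ q = 7/15.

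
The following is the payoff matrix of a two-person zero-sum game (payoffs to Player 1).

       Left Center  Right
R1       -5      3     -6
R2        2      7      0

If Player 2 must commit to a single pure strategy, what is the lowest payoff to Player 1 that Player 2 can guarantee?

Column maxima: Left → 2, Center → 7, Right → 0.
The smallest of these is 0.

0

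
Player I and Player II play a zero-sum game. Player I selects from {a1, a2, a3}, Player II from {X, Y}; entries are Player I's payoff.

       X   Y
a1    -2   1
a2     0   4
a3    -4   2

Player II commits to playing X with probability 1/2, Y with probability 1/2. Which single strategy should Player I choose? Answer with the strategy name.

Expected payoff of a1: (1/2)·(-2) + (1/2)·1 = -1/2.
Expected payoff of a2: (1/2)·0 + (1/2)·4 = 2.
Expected payoff of a3: (1/2)·(-4) + (1/2)·2 = -1.
The largest is 2, so Player I's best response is a2.

a2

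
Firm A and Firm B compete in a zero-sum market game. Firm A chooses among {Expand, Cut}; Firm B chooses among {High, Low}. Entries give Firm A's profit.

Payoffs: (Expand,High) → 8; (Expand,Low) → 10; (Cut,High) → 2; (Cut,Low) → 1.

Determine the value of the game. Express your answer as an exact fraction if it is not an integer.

Row minima: Expand → 8, Cut → 1; maximin = 8.
Column maxima: High → 8, Low → 10; minimax = 8.
Since maximin = minimax = 8, there is a saddle point and the value is 8.

8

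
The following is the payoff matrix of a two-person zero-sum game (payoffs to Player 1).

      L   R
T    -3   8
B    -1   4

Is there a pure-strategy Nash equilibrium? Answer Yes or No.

Yes

Row minima: T → -3, B → -1; maximin = -1.
Column maxima: L → -1, R → 8; minimax = -1.
maximin = minimax = -1, so a saddle point exists.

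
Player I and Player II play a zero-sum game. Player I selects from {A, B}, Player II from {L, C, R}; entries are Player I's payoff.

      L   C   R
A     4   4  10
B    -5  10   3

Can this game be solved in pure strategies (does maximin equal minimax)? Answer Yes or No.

Yes

Row minima: A → 4, B → -5; maximin = 4.
Column maxima: L → 4, C → 10, R → 10; minimax = 4.
maximin = minimax = 4, so a saddle point exists.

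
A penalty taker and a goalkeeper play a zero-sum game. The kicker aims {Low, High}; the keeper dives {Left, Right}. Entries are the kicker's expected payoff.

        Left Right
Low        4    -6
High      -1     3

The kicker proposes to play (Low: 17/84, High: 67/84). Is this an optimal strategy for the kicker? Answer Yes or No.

No

Against Left this mix gives (17/84)·4 + (67/84)·(-1) = 1/84.
Against Right this mix gives (17/84)·(-6) + (67/84)·3 = 33/28.
The keeper will play Left, holding the kicker to 1/84. Shifting weight toward the row that does better against Left would raise this floor (the equalizing mix achieves 3/7 against both Left and Right), so the proposed strategy is not optimal.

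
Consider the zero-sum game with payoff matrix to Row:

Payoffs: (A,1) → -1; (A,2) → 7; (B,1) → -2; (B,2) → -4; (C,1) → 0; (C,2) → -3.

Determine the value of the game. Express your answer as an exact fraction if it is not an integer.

-3/11

Row minima: A → -1, B → -4, C → -3; maximin = -1.
Column maxima: 1 → 0, 2 → 7; minimax = 0.
-1 ≠ 0, so there is no saddle point; optimal play is mixed.
B is strictly dominated by A, so Row never plays it.
On the remaining 2×2 (A, C vs 1, 2):
Let Row play A with probability p. Expected payoff against 1: (-1)p + 0(1−p) = −p; against 2: 7p + (-3)(1−p) = 10p − 3.
Setting these equal: −p = 10p − 3 ⇒ −11p = -3 ⇒ p = 3/11, and the value is (-1)·(3/11) = -3/11.
For Column: with q = P(1), equating A's and C's payoffs gives −8q + 7 = 3q − 3 ⇒ q = 10/11.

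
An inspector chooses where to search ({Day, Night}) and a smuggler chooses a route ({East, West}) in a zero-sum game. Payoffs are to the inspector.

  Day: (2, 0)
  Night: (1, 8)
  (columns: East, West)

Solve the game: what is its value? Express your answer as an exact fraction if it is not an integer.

Row minima: Day → 0, Night → 1; maximin = 1.
Column maxima: East → 2, West → 8; minimax = 2.
1 ≠ 2, so there is no saddle point; optimal play is mixed.
Let the inspector play Day with probability p. Expected payoff against East: 2p + 1(1−p) = p + 1; against West: 0p + 8(1−p) = −8p + 8.
Setting these equal: p + 1 = −8p + 8 ⇒ 9p = 7 ⇒ p = 7/9, and the value is (1)·(7/9) + 1 = 16/9.
For the smuggler: with q = P(East), equating Day's and Night's payoffs gives 2q = −7q + 8 ⇒ q = 8/9.

16/9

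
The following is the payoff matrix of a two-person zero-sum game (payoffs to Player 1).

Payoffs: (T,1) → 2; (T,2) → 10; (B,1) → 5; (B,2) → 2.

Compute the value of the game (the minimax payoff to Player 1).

Row minima: T → 2, B → 2; maximin = 2.
Column maxima: 1 → 5, 2 → 10; minimax = 5.
2 ≠ 5, so there is no saddle point; optimal play is mixed.
Let Player 1 play T with probability p. Expected payoff against 1: 2p + 5(1−p) = −3p + 5; against 2: 10p + 2(1−p) = 8p + 2.
Setting these equal: −3p + 5 = 8p + 2 ⇒ −11p = -3 ⇒ p = 3/11, and the value is (-3)·(3/11) + 5 = 46/11.
For Player 2: with q = P(1), equating T's and B's payoffs gives −8q + 10 = 3q + 2 ⇒ q = 8/11.

46/11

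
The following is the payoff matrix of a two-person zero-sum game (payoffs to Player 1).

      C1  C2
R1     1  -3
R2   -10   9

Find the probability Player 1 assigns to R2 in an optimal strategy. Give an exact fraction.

4/23

Row minima: R1 → -3, R2 → -10; maximin = -3.
Column maxima: C1 → 1, C2 → 9; minimax = 1.
-3 ≠ 1, so there is no saddle point; optimal play is mixed.
Let Player 1 play R1 with probability p. Expected payoff against C1: 1p + (-10)(1−p) = 11p − 10; against C2: (-3)p + 9(1−p) = −12p + 9.
Setting these equal: 11p − 10 = −12p + 9 ⇒ 23p = 19 ⇒ p = 19/23, and the value is (11)·(19/23) − 10 = -21/23.
For Player 2: with q = P(C1), equating R1's and R2's payoffs gives 4q − 3 = −19q + 9 ⇒ q = 12/23.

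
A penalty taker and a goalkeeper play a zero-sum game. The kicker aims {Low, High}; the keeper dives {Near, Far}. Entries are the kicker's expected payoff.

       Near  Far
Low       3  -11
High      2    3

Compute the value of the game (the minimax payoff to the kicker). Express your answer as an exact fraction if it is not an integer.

31/15

Row minima: Low → -11, High → 2; maximin = 2.
Column maxima: Near → 3, Far → 3; minimax = 3.
2 ≠ 3, so there is no saddle point; optimal play is mixed.
Let the kicker play Low with probability p. Expected payoff against Near: 3p + 2(1−p) = p + 2; against Far: (-11)p + 3(1−p) = −14p + 3.
Setting these equal: p + 2 = −14p + 3 ⇒ 15p = 1 ⇒ p = 1/15, and the value is (1)·(1/15) + 2 = 31/15.
For the keeper: with q = P(Near), equating Low's and High's payoffs gives 14q − 11 = −q + 3 ⇒ q = 14/15.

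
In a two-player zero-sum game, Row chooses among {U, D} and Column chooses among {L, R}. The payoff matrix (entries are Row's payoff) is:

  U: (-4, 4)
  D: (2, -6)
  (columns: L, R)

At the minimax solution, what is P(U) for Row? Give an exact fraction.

Row minima: U → -4, D → -6; maximin = -4.
Column maxima: L → 2, R → 4; minimax = 2.
-4 ≠ 2, so there is no saddle point; optimal play is mixed.
Let Row play U with probability p. Expected payoff against L: (-4)p + 2(1−p) = −6p + 2; against R: 4p + (-6)(1−p) = 10p − 6.
Setting these equal: −6p + 2 = 10p − 6 ⇒ −16p = -8 ⇒ p = 1/2, and the value is (-6)·(1/2) + 2 = -1.
For Column: with q = P(L), equating U's and D's payoffs gives −8q + 4 = 8q − 6 ⇒ q = 5/8.

1/2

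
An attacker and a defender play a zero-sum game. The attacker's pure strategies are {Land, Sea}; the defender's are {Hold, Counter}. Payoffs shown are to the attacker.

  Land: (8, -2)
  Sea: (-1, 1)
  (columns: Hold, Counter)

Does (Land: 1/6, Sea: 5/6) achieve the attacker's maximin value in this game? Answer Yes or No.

Yes

Against Hold this mix gives (1/6)·8 + (5/6)·(-1) = 1/2.
Against Counter this mix gives (1/6)·(-2) + (5/6)·1 = 1/2.
All of the defender's active replies (Hold, Counter) yield 1/2, and no column does worse for the attacker. The mix makes the defender indifferent and guarantees 1/2, so it is optimal.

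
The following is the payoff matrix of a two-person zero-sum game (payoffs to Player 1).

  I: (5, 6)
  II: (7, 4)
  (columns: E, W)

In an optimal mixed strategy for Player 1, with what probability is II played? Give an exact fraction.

1/4

Row minima: I → 5, II → 4; maximin = 5.
Column maxima: E → 7, W → 6; minimax = 6.
5 ≠ 6, so there is no saddle point; optimal play is mixed.
Let Player 1 play I with probability p. Expected payoff against E: 5p + 7(1−p) = −2p + 7; against W: 6p + 4(1−p) = 2p + 4.
Setting these equal: −2p + 7 = 2p + 4 ⇒ −4p = -3 ⇒ p = 3/4, and the value is (-2)·(3/4) + 7 = 11/2.
For Player 2: with q = P(E), equating I's and II's payoffs gives −q + 6 = 3q + 4 ⇒ q = 1/2.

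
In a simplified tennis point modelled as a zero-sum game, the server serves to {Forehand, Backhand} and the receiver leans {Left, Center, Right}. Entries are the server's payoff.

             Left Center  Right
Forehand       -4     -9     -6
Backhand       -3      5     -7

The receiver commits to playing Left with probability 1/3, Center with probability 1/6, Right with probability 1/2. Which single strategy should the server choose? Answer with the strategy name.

Backhand

Expected payoff of Forehand: (1/3)·(-4) + (1/6)·(-9) + (1/2)·(-6) = -35/6.
Expected payoff of Backhand: (1/3)·(-3) + (1/6)·5 + (1/2)·(-7) = -11/3.
The largest is -11/3, so the server's best response is Backhand.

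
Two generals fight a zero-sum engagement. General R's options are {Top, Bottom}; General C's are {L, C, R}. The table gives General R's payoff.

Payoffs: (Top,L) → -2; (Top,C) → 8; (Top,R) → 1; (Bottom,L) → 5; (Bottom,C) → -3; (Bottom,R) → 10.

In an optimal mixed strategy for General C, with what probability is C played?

Row minima: Top → -2, Bottom → -3; maximin = -2.
Column maxima: L → 5, C → 8, R → 10; minimax = 5.
-2 ≠ 5, so there is no saddle point; optimal play is mixed.
R is strictly dominated by L (it gives General R strictly more in every row), so General C never plays it.
On the remaining 2×2 (Top, Bottom vs L, C):
Let General R play Top with probability p. Expected payoff against L: (-2)p + 5(1−p) = −7p + 5; against C: 8p + (-3)(1−p) = 11p − 3.
Setting these equal: −7p + 5 = 11p − 3 ⇒ −18p = -8 ⇒ p = 4/9, and the value is (-7)·(4/9) + 5 = 17/9.
For General C: with q = P(L), equating Top's and Bottom's payoffs gives −10q + 8 = 8q − 3 ⇒ q = 11/18.

7/18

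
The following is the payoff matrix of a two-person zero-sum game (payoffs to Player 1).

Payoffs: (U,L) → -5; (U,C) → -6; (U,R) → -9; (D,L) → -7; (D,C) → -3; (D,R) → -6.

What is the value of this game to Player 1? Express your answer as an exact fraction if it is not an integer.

-33/5

Row minima: U → -9, D → -7; maximin = -7.
Column maxima: L → -5, C → -3, R → -6; minimax = -6.
-7 ≠ -6, so there is no saddle point; optimal play is mixed.
C is strictly dominated by R (it gives Player 1 strictly more in every row), so Player 2 never plays it.
On the remaining 2×2 (U, D vs L, R):
Let Player 1 play U with probability p. Expected payoff against L: (-5)p + (-7)(1−p) = 2p − 7; against R: (-9)p + (-6)(1−p) = −3p − 6.
Setting these equal: 2p − 7 = −3p − 6 ⇒ 5p = 1 ⇒ p = 1/5, and the value is (2)·(1/5) − 7 = -33/5.
For Player 2: with q = P(L), equating U's and D's payoffs gives 4q − 9 = −q − 6 ⇒ q = 3/5.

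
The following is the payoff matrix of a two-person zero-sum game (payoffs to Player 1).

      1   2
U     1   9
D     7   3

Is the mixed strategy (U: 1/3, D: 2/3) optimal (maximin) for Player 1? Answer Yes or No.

Yes

Against 1 this mix gives (1/3)·1 + (2/3)·7 = 5.
Against 2 this mix gives (1/3)·9 + (2/3)·3 = 5.
All of Player 2's active replies (1, 2) yield 5, and no column does worse for Player 1. The mix makes Player 2 indifferent and guarantees 5, so it is optimal.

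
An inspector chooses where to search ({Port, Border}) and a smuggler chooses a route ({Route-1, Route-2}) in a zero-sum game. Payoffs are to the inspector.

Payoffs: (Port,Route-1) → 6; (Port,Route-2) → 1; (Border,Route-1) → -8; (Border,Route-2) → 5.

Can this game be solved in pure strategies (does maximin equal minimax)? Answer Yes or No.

No

Row minima: Port → 1, Border → -8; maximin = 1.
Column maxima: Route-1 → 6, Route-2 → 5; minimax = 5.
1 ≠ 5, so no pure-strategy equilibrium exists.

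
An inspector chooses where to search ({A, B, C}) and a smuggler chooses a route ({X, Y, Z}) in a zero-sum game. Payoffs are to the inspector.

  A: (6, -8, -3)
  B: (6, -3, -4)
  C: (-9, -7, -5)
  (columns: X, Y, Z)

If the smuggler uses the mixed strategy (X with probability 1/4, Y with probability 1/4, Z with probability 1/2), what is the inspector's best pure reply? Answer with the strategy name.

B

Expected payoff of A: (1/4)·6 + (1/4)·(-8) + (1/2)·(-3) = -2.
Expected payoff of B: (1/4)·6 + (1/4)·(-3) + (1/2)·(-4) = -5/4.
Expected payoff of C: (1/4)·(-9) + (1/4)·(-7) + (1/2)·(-5) = -13/2.
The largest is -5/4, so the inspector's best response is B.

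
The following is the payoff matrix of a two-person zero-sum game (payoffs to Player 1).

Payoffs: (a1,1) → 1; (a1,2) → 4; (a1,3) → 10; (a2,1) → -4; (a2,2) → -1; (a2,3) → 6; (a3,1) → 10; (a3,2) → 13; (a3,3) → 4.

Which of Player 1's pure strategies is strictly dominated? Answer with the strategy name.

a2

a1 gives a strictly higher payoff than a2 against every column: 1 > -4, 4 > -1, 10 > 6.
So a2 is strictly dominated and Player 1 never plays it.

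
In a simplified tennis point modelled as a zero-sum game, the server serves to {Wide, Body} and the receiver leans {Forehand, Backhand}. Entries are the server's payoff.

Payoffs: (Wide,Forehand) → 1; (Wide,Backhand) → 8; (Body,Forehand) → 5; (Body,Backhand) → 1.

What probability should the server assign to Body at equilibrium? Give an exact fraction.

Row minima: Wide → 1, Body → 1; maximin = 1.
Column maxima: Forehand → 5, Backhand → 8; minimax = 5.
1 ≠ 5, so there is no saddle point; optimal play is mixed.
Let the server play Wide with probability p. Expected payoff against Forehand: 1p + 5(1−p) = −4p + 5; against Backhand: 8p + 1(1−p) = 7p + 1.
Setting these equal: −4p + 5 = 7p + 1 ⇒ −11p = -4 ⇒ p = 4/11, and the value is (-4)·(4/11) + 5 = 39/11.
For the receiver: with q = P(Forehand), equating Wide's and Body's payoffs gives −7q + 8 = 4q + 1 ⇒ q = 7/11.

7/11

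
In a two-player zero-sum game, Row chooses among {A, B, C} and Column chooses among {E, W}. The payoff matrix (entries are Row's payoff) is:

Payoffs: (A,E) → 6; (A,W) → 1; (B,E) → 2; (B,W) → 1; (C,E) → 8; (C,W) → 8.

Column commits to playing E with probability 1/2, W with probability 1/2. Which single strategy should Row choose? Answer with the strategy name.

C

Expected payoff of A: (1/2)·6 + (1/2)·1 = 7/2.
Expected payoff of B: (1/2)·2 + (1/2)·1 = 3/2.
Expected payoff of C: (1/2)·8 + (1/2)·8 = 8.
The largest is 8, so Row's best response is C.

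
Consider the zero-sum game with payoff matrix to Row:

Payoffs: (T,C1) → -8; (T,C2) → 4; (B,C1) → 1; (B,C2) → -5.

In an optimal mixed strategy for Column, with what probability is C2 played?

Row minima: T → -8, B → -5; maximin = -5.
Column maxima: C1 → 1, C2 → 4; minimax = 1.
-5 ≠ 1, so there is no saddle point; optimal play is mixed.
Let Row play T with probability p. Expected payoff against C1: (-8)p + 1(1−p) = −9p + 1; against C2: 4p + (-5)(1−p) = 9p − 5.
Setting these equal: −9p + 1 = 9p − 5 ⇒ −18p = -6 ⇒ p = 1/3, and the value is (-9)·(1/3) + 1 = -2.
For Column: with q = P(C1), equating T's and B's payoffs gives −12q + 4 = 6q − 5 ⇒ q = 1/2.

1/2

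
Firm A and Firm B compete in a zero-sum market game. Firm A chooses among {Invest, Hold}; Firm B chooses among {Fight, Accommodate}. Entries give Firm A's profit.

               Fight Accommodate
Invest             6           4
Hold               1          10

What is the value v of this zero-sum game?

56/11

Row minima: Invest → 4, Hold → 1; maximin = 4.
Column maxima: Fight → 6, Accommodate → 10; minimax = 6.
4 ≠ 6, so there is no saddle point; optimal play is mixed.
Let Firm A play Invest with probability p. Expected payoff against Fight: 6p + 1(1−p) = 5p + 1; against Accommodate: 4p + 10(1−p) = −6p + 10.
Setting these equal: 5p + 1 = −6p + 10 ⇒ 11p = 9 ⇒ p = 9/11, and the value is (5)·(9/11) + 1 = 56/11.
For Firm B: with q = P(Fight), equating Invest's and Hold's payoffs gives 2q + 4 = −9q + 10 ⇒ q = 6/11.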